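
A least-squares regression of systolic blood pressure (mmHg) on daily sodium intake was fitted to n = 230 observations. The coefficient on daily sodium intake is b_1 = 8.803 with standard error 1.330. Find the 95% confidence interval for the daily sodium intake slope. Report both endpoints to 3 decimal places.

df = n − 2 = 230 − 2 = 228.
t* = t_{0.025, 228} = 1.970423.
Margin = t* × SE = 1.970423 × 1.330 = 2.62066.
CI: 8.803 ± 2.62066 → (6.182, 11.424).
With 95% confidence, each one-unit increase in daily sodium intake is associated with a change of between 6.182 and 11.424 mmHg in systolic blood pressure.

(6.182, 11.424)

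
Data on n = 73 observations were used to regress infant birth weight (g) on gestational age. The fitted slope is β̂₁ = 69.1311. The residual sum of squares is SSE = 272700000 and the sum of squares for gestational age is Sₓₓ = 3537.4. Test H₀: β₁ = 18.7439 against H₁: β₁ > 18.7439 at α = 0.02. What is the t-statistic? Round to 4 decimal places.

MSE = SSE/(n − 2) = 272700000/71 = 3.84085e+06.
SE(β̂₁) = √(MSE/Sₓₓ) = √(3.84085e+06/3537.4) = 32.9512.
t = (69.1311 − 18.7439) / 32.9512 = 1.5291.
df = n − 2 = 71.
One-sided p ≈ 0.0653, which is ≥ 0.02, so fail to reject H₀.
The data do not give significant evidence that the true slope on gestational age exceeds 18.7439 g per unit.

t = 1.5291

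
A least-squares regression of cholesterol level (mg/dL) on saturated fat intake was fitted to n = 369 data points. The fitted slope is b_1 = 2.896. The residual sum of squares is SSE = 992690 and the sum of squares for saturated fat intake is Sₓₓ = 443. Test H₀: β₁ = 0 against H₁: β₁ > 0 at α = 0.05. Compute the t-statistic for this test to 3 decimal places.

MSE = SSE/(n − 2) = 992690/367 = 2704.88.
SE(b_1) = √(MSE/Sₓₓ) = √(2704.88/443) = 2.471.
t = 2.896 / 2.471 = 1.172.
df = n − 2 = 367.
One-sided p ≈ 0.1210, which is ≥ 0.05, so fail to reject H₀.
The data do not give significant evidence that the true slope on saturated fat intake is positive.

t = 1.172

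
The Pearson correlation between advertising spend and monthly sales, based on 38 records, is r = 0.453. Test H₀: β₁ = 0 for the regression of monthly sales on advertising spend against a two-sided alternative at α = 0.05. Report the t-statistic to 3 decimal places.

t = 3.049

t = r·√(n − 2)/√(1 − r²) = 0.453·√36/√0.794791 = 3.049.
df = n − 2 = 36.
Two-sided p ≈ 0.0043, which is < 0.05, so reject H₀.
There is evidence of a linear association between advertising spend and monthly sales.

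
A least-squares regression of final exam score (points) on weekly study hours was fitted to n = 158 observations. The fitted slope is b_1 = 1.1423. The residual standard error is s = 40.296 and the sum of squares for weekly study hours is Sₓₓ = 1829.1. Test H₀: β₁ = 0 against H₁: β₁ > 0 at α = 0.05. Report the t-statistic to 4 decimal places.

t = 1.2124

SE(b_1) = s/√Sₓₓ = 40.296/√1829.1 = 0.9422.
t = 1.1423 / 0.9422 = 1.2124.
df = n − 2 = 156.
One-sided p ≈ 0.1136, which is ≥ 0.05, so fail to reject H₀.
The data do not give significant evidence that the true slope on weekly study hours is positive.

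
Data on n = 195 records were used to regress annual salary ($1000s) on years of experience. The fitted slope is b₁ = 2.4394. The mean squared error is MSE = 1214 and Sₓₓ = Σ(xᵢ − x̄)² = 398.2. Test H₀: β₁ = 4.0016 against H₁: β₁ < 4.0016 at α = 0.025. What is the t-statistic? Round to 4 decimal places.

SE(b₁) = √(MSE/Sₓₓ) = √(1214/398.2) = 1.74606.
t = (2.4394 − 4.0016) / 1.74606 = -0.8947.
df = n − 2 = 193.
One-sided p ≈ 0.1860, which is ≥ 0.025, so fail to reject H₀.
The data do not give significant evidence that the true slope on years of experience is below 4.0016 $1000s per unit.

t = -0.8947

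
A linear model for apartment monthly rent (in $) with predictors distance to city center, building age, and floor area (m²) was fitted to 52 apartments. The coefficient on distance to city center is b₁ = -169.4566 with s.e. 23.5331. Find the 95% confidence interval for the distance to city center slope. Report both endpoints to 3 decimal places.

df = n − k − 1 = 52 − 3 − 1 = 48.
t* = t_{0.025, 48} = 2.010635.
Margin = t* × SE = 2.010635 × 23.5331 = 47.31647.
CI: -169.4566 ± 47.31647 → (-216.773, -122.140).
With 95% confidence, each one-unit increase in distance to city center is associated with a change of between -216.773 and -122.140 $ in apartment monthly rent, holding the other predictors fixed.

(-216.773, -122.140)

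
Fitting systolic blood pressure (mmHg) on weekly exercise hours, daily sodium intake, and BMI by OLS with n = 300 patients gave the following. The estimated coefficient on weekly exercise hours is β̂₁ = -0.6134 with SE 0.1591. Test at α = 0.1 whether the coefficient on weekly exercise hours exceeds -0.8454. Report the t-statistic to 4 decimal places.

H₀: β₁ = -0.8454 vs H₁: β₁ > -0.8454.
t = (β̂₁ − β₁⁰)/SE = (-0.6134 − (-0.8454)) / 0.1591 = 1.4582.
df = n − k − 1 = 300 − 3 − 1 = 296.
One-sided p ≈ 0.0729, which is < 0.1, so reject H₀.
There is evidence that the true slope on weekly exercise hours exceeds -0.8454 mmHg per unit, holding the other predictors fixed.

t = 1.4582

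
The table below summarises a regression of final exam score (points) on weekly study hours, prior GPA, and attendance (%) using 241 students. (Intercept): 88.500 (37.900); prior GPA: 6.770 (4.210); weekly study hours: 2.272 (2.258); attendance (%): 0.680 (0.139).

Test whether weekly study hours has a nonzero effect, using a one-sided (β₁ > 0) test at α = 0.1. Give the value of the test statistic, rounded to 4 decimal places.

t = 1.0062

Read off: b = 2.272, SE = 2.258 for weekly study hours.
H₀: β₁ = 0 vs H₁: β₁ > 0.
t = 2.272 / 2.258 = 1.0062.
df = n − k − 1 = 241 − 3 − 1 = 237.
One-sided p ≈ 0.1577, which is ≥ 0.1, so fail to reject H₀.
The data do not give significant evidence that the true slope on weekly study hours is positive, holding the other predictors fixed.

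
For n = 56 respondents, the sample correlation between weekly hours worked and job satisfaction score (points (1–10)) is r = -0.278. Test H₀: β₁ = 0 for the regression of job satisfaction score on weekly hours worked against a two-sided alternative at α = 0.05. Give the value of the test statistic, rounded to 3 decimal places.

t = r·√(n − 2)/√(1 − r²) = -0.278·√54/√0.922716 = -2.127.
df = n − 2 = 54.
Two-sided p ≈ 0.0380, which is < 0.05, so reject H₀.
There is evidence of a linear association between weekly hours worked and job satisfaction score.

t = -2.127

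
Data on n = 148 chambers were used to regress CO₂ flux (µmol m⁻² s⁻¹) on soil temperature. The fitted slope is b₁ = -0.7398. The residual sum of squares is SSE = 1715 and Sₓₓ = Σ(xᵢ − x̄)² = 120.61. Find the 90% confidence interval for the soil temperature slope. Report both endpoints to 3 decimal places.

(-1.256, -0.223)

MSE = SSE/(n − 2) = 1715/146 = 11.7466.
SE(b₁) = √(MSE/Sₓₓ) = √(11.7466/120.61) = 0.312079.
df = n − 2 = 146.
t* = t_{0.05, 146} = 1.655357.
Margin = t* × SE = 1.655357 × 0.312079 = 0.51660.
CI: -0.7398 ± 0.51660 → (-1.256, -0.223).
With 90% confidence, each one-unit increase in soil temperature is associated with a change of between -1.256 and -0.223 µmol m⁻² s⁻¹ in CO₂ flux.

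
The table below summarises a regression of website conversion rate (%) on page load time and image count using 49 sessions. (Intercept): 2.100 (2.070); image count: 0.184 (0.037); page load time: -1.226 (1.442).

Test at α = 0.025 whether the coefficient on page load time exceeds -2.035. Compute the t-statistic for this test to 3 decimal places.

t = 0.561

Read off: b = -1.226, SE = 1.442 for page load time.
H₀: β₁ = -2.035 vs H₁: β₁ > -2.035.
t = (-1.226 − (-2.035)) / 1.442 = 0.561.
df = n − k − 1 = 49 − 2 − 1 = 46.
One-sided p ≈ 0.2888, which is ≥ 0.025, so fail to reject H₀.
The data do not give significant evidence that the true slope on page load time exceeds -2.035 % per unit, holding the other predictors fixed.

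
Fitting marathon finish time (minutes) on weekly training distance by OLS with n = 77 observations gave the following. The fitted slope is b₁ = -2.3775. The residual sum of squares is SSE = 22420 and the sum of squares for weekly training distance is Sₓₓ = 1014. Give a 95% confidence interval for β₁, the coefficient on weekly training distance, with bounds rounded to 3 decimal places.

(-3.459, -1.296)

MSE = SSE/(n − 2) = 22420/75 = 298.933.
SE(b₁) = √(MSE/Sₓₓ) = √(298.933/1014) = 0.54296.
df = n − 2 = 75.
t* = t_{0.025, 75} = 1.992102.
Margin = t* × SE = 1.992102 × 0.54296 = 1.08163.
CI: -2.3775 ± 1.08163 → (-3.459, -1.296).
With 95% confidence, each one-unit increase in weekly training distance is associated with a change of between -3.459 and -1.296 minutes in marathon finish time.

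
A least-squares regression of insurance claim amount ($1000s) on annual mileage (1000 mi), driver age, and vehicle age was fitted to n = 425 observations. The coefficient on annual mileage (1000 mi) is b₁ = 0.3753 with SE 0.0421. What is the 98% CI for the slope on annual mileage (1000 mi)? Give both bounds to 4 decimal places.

(0.2770, 0.4736)

df = n − k − 1 = 425 − 3 − 1 = 421.
t* = t_{0.01, 421} = 2.335238.
Margin = t* × SE = 2.335238 × 0.0421 = 0.098314.
CI: 0.3753 ± 0.098314 → (0.2770, 0.4736).
With 98% confidence, each one-unit increase in annual mileage (1000 mi) is associated with a change of between 0.2770 and 0.4736 $1000s in insurance claim amount, holding the other predictors fixed.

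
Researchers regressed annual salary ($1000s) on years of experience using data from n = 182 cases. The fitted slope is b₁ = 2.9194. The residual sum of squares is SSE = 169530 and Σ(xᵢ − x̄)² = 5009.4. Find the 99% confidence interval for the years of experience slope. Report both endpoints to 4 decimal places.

MSE = SSE/(n − 2) = 169530/180 = 941.833.
SE(b₁) = √(MSE/Sₓₓ) = √(941.833/5009.4) = 0.433605.
df = n − 2 = 180.
t* = t_{0.005, 180} = 2.603418.
Margin = t* × SE = 2.603418 × 0.433605 = 1.128855.
CI: 2.9194 ± 1.128855 → (1.7905, 4.0483).
With 99% confidence, each one-unit increase in years of experience is associated with a change of between 1.7905 and 4.0483 $1000s in annual salary.

(1.7905, 4.0483)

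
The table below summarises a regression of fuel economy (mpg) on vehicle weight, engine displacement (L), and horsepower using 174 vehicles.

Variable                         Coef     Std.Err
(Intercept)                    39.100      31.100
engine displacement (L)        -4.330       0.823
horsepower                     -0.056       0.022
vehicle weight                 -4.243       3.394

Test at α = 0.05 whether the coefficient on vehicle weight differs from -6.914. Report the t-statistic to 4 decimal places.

t = 0.7870

Read off: b = -4.243, SE = 3.394 for vehicle weight.
H₀: β₁ = -6.914 vs H₁: β₁ ≠ -6.914.
t = (-4.243 − (-6.914)) / 3.394 = 0.7870.
df = n − k − 1 = 174 − 3 − 1 = 170.
Two-sided p ≈ 0.4324, which is ≥ 0.05, so fail to reject H₀.
The data are consistent with a true slope of -6.914 mpg per unit of vehicle weight, holding the other predictors fixed.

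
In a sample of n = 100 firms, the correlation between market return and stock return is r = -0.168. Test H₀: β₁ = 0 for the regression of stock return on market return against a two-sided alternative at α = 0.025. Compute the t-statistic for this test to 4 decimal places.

t = r·√(n − 2)/√(1 − r²) = -0.168·√98/√0.971776 = -1.6871.
df = n − 2 = 98.
Two-sided p ≈ 0.0948, which is ≥ 0.025, so fail to reject H₀.
The data do not give significant evidence of a linear association between market return and stock return.

t = -1.6871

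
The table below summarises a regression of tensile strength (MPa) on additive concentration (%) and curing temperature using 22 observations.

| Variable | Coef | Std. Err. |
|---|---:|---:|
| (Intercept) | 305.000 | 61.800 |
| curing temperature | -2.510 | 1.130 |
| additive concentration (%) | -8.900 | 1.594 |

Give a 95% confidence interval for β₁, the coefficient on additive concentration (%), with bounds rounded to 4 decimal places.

(-12.2363, -5.5637)

Read off: b = -8.900, SE = 1.594 for additive concentration (%).
df = n − k − 1 = 22 − 2 − 1 = 19.
t* = t_{0.025, 19} = 2.093024.
Margin = t* × SE = 2.093024 × 1.594 = 3.336280.
CI: -8.900 ± 3.336280 → (-12.2363, -5.5637).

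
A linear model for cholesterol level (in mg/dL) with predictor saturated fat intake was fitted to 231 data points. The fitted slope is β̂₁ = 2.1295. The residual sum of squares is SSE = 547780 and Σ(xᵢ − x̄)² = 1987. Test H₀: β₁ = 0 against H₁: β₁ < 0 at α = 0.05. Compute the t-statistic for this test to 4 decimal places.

t = 1.9408

MSE = SSE/(n − 2) = 547780/229 = 2392.05.
SE(β̂₁) = √(MSE/Sₓₓ) = √(2392.05/1987) = 1.0972.
t = 2.1295 / 1.0972 = 1.9408.
df = n − 2 = 229.
One-sided p ≈ 0.9732, which is ≥ 0.05, so fail to reject H₀.
The data do not give significant evidence that the true slope on saturated fat intake is negative.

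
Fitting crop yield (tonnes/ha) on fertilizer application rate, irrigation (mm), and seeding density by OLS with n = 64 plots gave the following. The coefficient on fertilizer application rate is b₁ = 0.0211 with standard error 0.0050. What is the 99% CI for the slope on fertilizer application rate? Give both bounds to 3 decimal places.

df = n − k − 1 = 64 − 3 − 1 = 60.
t* = t_{0.005, 60} = 2.660283.
Margin = t* × SE = 2.660283 × 0.0050 = 0.01330.
CI: 0.0211 ± 0.01330 → (0.008, 0.034).
With 99% confidence, each one-unit increase in fertilizer application rate is associated with a change of between 0.008 and 0.034 tonnes/ha in crop yield, holding the other predictors fixed.

(0.008, 0.034)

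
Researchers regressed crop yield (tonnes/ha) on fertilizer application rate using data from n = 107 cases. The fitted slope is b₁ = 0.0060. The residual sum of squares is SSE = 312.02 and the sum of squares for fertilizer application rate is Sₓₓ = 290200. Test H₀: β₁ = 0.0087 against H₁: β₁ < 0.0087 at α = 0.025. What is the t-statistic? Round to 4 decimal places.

MSE = SSE/(n − 2) = 312.02/105 = 2.97162.
SE(b₁) = √(MSE/Sₓₓ) = √(2.97162/290200) = 0.00319998.
t = (0.0060 − 0.0087) / 0.00319998 = -0.8438.
df = n − 2 = 105.
One-sided p ≈ 0.2004, which is ≥ 0.025, so fail to reject H₀.
The data do not give significant evidence that the true slope on fertilizer application rate is below 0.0087 tonnes/ha per unit.

t = -0.8438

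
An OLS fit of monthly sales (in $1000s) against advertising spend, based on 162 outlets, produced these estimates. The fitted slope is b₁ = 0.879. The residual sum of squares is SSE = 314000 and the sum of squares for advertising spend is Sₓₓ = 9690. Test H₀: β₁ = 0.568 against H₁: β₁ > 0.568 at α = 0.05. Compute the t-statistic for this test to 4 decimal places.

t = 0.6911

MSE = SSE/(n − 2) = 314000/160 = 1962.5.
SE(b₁) = √(MSE/Sₓₓ) = √(1962.5/9690) = 0.450032.
t = (0.879 − 0.568) / 0.450032 = 0.6911.
df = n − 2 = 160.
One-sided p ≈ 0.2453, which is ≥ 0.05, so fail to reject H₀.
The data do not give significant evidence that the true slope on advertising spend exceeds 0.568 $1000s per unit.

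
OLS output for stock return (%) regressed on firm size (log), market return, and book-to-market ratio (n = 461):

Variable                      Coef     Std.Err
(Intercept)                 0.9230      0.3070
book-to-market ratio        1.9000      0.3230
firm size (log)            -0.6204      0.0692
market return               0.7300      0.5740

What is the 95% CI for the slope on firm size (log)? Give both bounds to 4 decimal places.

(-0.7564, -0.4844)

Read off: b = -0.6204, SE = 0.0692 for firm size (log).
df = n − k − 1 = 461 − 3 − 1 = 457.
t* = t_{0.025, 457} = 1.965168.
Margin = t* × SE = 1.965168 × 0.0692 = 0.135990.
CI: -0.6204 ± 0.135990 → (-0.7564, -0.4844).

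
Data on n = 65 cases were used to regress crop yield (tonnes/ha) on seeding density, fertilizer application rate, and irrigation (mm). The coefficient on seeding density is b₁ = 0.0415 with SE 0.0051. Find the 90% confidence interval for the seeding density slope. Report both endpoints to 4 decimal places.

(0.0330, 0.0500)

df = n − k − 1 = 65 − 3 − 1 = 61.
t* = t_{0.05, 61} = 1.670219.
Margin = t* × SE = 1.670219 × 0.0051 = 0.008518.
CI: 0.0415 ± 0.008518 → (0.0330, 0.0500).
With 90% confidence, each one-unit increase in seeding density is associated with a change of between 0.0330 and 0.0500 tonnes/ha in crop yield, holding the other predictors fixed.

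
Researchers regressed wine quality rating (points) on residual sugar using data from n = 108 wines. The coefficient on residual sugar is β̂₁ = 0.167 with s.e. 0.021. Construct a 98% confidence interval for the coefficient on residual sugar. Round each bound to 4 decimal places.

(0.1174, 0.2166)

df = n − 2 = 108 − 2 = 106.
t* = t_{0.01, 106} = 2.362043.
Margin = t* × SE = 2.362043 × 0.021 = 0.049603.
CI: 0.167 ± 0.049603 → (0.1174, 0.2166).
With 98% confidence, each one-unit increase in residual sugar is associated with a change of between 0.1174 and 0.2166 points in wine quality rating.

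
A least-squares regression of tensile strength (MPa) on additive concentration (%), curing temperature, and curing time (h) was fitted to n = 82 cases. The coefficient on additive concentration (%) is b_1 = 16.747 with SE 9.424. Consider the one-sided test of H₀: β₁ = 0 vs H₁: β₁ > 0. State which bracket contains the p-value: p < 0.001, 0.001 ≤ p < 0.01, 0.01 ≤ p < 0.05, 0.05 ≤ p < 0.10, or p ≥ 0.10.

t = 16.747 / 9.424 = 1.777.
df = n − k − 1 = 82 − 3 − 1 = 78.
One-sided p = P(T_{78} > t) ≈ 0.0397.
So 0.01 ≤ p < 0.05.

0.01 ≤ p < 0.05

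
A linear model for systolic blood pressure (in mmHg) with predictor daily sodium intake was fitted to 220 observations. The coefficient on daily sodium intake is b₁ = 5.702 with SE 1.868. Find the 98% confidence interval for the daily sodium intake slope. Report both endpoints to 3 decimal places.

df = n − 2 = 220 − 2 = 218.
t* = t_{0.01, 218} = 2.343575.
Margin = t* × SE = 2.343575 × 1.868 = 4.37780.
CI: 5.702 ± 4.37780 → (1.324, 10.080).
With 98% confidence, each one-unit increase in daily sodium intake is associated with a change of between 1.324 and 10.080 mmHg in systolic blood pressure.

(1.324, 10.080)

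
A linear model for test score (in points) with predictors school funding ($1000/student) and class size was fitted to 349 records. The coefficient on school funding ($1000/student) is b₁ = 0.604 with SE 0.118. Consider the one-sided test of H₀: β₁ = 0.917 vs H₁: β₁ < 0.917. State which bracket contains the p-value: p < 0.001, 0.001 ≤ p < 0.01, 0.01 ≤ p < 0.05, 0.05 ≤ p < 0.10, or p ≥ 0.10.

0.001 ≤ p < 0.01

t = (0.604 − 0.917) / 0.118 = -2.653.
df = n − k − 1 = 349 − 2 − 1 = 346.
One-sided p = P(T_{346} < t) ≈ 0.0042.
So 0.001 ≤ p < 0.01.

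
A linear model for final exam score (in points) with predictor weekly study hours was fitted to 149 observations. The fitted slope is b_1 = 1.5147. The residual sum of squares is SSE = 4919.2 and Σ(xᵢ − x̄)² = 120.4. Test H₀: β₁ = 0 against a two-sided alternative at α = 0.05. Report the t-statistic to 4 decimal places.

MSE = SSE/(n − 2) = 4919.2/147 = 33.4639.
SE(b_1) = √(MSE/Sₓₓ) = √(33.4639/120.4) = 0.5272.
t = 1.5147 / 0.5272 = 2.8731.
df = n − 2 = 147.
Two-sided p ≈ 0.0047, which is < 0.05, so reject H₀.
There is evidence that weekly study hours is associated with final exam score.

t = 2.8731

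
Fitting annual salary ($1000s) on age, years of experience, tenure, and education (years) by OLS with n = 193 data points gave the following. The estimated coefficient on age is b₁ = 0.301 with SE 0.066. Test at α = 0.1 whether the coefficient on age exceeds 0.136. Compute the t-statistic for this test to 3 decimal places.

H₀: β₁ = 0.136 vs H₁: β₁ > 0.136.
t = (b₁ − β₁⁰)/SE = (0.301 − 0.136) / 0.066 = 2.500.
df = n − k − 1 = 193 − 4 − 1 = 188.
One-sided p ≈ 0.0066, which is < 0.1, so reject H₀.
There is evidence that the true slope on age exceeds 0.136 $1000s per unit, holding the other predictors fixed.

t = 2.500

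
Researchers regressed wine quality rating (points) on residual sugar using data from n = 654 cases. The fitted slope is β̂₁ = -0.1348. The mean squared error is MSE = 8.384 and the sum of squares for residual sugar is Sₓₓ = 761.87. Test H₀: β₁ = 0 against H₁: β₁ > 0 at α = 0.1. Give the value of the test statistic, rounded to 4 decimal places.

SE(β̂₁) = √(MSE/Sₓₓ) = √(8.384/761.87) = 0.104902.
t = -0.1348 / 0.104902 = -1.2850.
df = n − 2 = 652.
One-sided p ≈ 0.9004, which is ≥ 0.1, so fail to reject H₀.
The data do not give significant evidence that the true slope on residual sugar is positive.

t = -1.2850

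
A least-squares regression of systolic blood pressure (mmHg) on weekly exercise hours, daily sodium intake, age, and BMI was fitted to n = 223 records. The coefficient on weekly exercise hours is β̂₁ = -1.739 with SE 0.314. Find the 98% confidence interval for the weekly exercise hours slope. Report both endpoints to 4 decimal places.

(-2.4749, -1.0031)

df = n − k − 1 = 223 − 4 − 1 = 218.
t* = t_{0.01, 218} = 2.343575.
Margin = t* × SE = 2.343575 × 0.314 = 0.735882.
CI: -1.739 ± 0.735882 → (-2.4749, -1.0031).
With 98% confidence, each one-unit increase in weekly exercise hours is associated with a change of between -2.4749 and -1.0031 mmHg in systolic blood pressure, holding the other predictors fixed.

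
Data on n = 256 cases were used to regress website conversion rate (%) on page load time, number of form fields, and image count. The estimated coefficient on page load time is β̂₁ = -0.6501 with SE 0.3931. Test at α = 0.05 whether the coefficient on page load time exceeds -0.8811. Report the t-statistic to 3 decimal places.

H₀: β₁ = -0.8811 vs H₁: β₁ > -0.8811.
t = (β̂₁ − β₁⁰)/SE = (-0.6501 − (-0.8811)) / 0.3931 = 0.588.
df = n − k − 1 = 256 − 3 − 1 = 252.
One-sided p ≈ 0.2787, which is ≥ 0.05, so fail to reject H₀.
The data do not give significant evidence that the true slope on page load time exceeds -0.8811 % per unit, holding the other predictors fixed.

t = 0.588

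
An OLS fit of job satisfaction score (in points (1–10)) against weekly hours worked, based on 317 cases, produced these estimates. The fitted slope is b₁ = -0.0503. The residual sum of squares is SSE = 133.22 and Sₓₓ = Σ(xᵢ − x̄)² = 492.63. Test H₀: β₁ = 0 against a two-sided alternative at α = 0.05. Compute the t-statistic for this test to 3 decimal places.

MSE = SSE/(n − 2) = 133.22/315 = 0.422921.
SE(b₁) = √(MSE/Sₓₓ) = √(0.422921/492.63) = 0.0293001.
t = -0.0503 / 0.0293001 = -1.717.
df = n − 2 = 315.
Two-sided p ≈ 0.0870, which is ≥ 0.05, so fail to reject H₀.
The data do not give significant evidence of an association between weekly hours worked and job satisfaction score.

t = -1.717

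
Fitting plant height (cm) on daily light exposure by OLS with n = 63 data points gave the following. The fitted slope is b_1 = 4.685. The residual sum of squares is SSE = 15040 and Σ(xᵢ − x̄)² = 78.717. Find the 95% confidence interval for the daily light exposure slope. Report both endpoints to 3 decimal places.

(1.146, 8.224)

MSE = SSE/(n − 2) = 15040/61 = 246.557.
SE(b_1) = √(MSE/Sₓₓ) = √(246.557/78.717) = 1.7698.
df = n − 2 = 61.
t* = t_{0.025, 61} = 1.999624.
Margin = t* × SE = 1.999624 × 1.7698 = 3.53894.
CI: 4.685 ± 3.53894 → (1.146, 8.224).
With 95% confidence, each one-unit increase in daily light exposure is associated with a change of between 1.146 and 8.224 cm in plant height.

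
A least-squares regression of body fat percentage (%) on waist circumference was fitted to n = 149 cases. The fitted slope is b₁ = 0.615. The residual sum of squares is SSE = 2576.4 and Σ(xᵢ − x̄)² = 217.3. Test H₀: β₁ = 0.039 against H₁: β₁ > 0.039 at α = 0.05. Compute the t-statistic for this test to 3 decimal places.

t = 2.028

MSE = SSE/(n − 2) = 2576.4/147 = 17.5265.
SE(b₁) = √(MSE/Sₓₓ) = √(17.5265/217.3) = 0.284.
t = (0.615 − 0.039) / 0.284 = 2.028.
df = n − 2 = 147.
One-sided p ≈ 0.0222, which is < 0.05, so reject H₀.
There is evidence that the true slope on waist circumference exceeds 0.039 % per unit.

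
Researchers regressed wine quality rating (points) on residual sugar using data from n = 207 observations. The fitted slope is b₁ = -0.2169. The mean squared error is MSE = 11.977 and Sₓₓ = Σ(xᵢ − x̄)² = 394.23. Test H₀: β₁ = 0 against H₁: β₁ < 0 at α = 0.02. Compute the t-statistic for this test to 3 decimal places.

SE(b₁) = √(MSE/Sₓₓ) = √(11.977/394.23) = 0.174301.
t = -0.2169 / 0.174301 = -1.244.
df = n − 2 = 205.
One-sided p ≈ 0.1074, which is ≥ 0.02, so fail to reject H₀.
The data do not give significant evidence that the true slope on residual sugar is negative.

t = -1.244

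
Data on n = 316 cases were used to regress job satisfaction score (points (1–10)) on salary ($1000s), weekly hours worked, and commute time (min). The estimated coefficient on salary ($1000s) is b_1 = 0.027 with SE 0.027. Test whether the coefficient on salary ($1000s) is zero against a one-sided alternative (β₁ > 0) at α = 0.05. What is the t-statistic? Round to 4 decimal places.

t = 1.0000

H₀: β₁ = 0 vs H₁: β₁ > 0.
t = (b_1 − β₁⁰)/SE = 0.027 / 0.027 = 1.0000.
df = n − k − 1 = 316 − 3 − 1 = 312.
One-sided p ≈ 0.1590, which is ≥ 0.05, so fail to reject H₀.
The data do not give significant evidence that the true slope on salary ($1000s) is positive, holding the other predictors fixed.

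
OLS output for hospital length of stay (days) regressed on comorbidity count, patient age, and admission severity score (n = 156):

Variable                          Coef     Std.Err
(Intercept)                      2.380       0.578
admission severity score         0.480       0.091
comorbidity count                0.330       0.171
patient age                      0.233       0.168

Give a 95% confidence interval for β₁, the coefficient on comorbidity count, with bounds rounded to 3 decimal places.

(-0.008, 0.668)

Read off: b = 0.330, SE = 0.171 for comorbidity count.
df = n − k − 1 = 156 − 3 − 1 = 152.
t* = t_{0.025, 152} = 1.975694.
Margin = t* × SE = 1.975694 × 0.171 = 0.33784.
CI: 0.330 ± 0.33784 → (-0.008, 0.668).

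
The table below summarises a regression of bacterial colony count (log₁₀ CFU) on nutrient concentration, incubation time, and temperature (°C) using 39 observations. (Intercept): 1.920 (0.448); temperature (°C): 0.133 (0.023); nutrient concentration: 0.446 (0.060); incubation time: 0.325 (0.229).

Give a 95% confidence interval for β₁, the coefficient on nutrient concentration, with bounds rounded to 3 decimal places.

(0.324, 0.568)

Read off: b = 0.446, SE = 0.060 for nutrient concentration.
df = n − k − 1 = 39 − 3 − 1 = 35.
t* = t_{0.025, 35} = 2.030108.
Margin = t* × SE = 2.030108 × 0.060 = 0.12181.
CI: 0.446 ± 0.12181 → (0.324, 0.568).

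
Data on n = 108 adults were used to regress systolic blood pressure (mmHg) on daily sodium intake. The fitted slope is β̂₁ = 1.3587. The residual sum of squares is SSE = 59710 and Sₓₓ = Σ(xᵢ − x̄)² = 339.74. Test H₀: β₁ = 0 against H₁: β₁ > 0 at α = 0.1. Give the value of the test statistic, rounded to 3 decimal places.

MSE = SSE/(n − 2) = 59710/106 = 563.302.
SE(β̂₁) = √(MSE/Sₓₓ) = √(563.302/339.74) = 1.28765.
t = 1.3587 / 1.28765 = 1.055.
df = n − 2 = 106.
One-sided p ≈ 0.1469, which is ≥ 0.1, so fail to reject H₀.
The data do not give significant evidence that the true slope on daily sodium intake is positive.

t = 1.055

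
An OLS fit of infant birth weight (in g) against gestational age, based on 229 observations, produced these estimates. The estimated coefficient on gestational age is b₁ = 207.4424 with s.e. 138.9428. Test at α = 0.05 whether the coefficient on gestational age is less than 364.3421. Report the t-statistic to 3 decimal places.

t = -1.129

H₀: β₁ = 364.3421 vs H₁: β₁ < 364.3421.
t = (b₁ − β₁⁰)/SE = (207.4424 − 364.3421) / 138.9428 = -1.129.
df = n − 2 = 229 − 2 = 227.
One-sided p ≈ 0.1300, which is ≥ 0.05, so fail to reject H₀.
The data do not give significant evidence that the true slope on gestational age is below 364.3421 g per unit.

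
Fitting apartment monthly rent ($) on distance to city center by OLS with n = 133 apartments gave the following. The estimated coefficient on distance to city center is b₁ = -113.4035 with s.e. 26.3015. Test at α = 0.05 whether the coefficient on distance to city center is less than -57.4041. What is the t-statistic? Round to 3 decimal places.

t = -2.129

H₀: β₁ = -57.4041 vs H₁: β₁ < -57.4041.
t = (b₁ − β₁⁰)/SE = (-113.4035 − (-57.4041)) / 26.3015 = -2.129.
df = n − 2 = 133 − 2 = 131.
One-sided p ≈ 0.0176, which is < 0.05, so reject H₀.
There is evidence that the true slope on distance to city center is below -57.4041 $ per unit.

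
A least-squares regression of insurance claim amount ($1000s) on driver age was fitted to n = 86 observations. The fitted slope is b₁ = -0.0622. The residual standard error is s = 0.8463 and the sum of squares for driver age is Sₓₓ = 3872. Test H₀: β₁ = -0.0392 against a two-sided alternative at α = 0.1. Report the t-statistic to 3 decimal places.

SE(b₁) = s/√Sₓₓ = 0.8463/√3872 = 0.0136006.
t = (-0.0622 − (-0.0392)) / 0.0136006 = -1.691.
df = n − 2 = 84.
Two-sided p ≈ 0.0945, which is < 0.1, so reject H₀.
There is evidence that the true slope on driver age differs from -0.0392 $1000s per unit.

t = -1.691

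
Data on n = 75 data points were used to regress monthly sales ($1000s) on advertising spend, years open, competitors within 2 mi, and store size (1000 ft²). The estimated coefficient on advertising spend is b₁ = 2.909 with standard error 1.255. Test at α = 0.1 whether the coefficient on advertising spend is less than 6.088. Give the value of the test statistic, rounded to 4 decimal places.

H₀: β₁ = 6.088 vs H₁: β₁ < 6.088.
t = (b₁ − β₁⁰)/SE = (2.909 − 6.088) / 1.255 = -2.5331.
df = n − k − 1 = 75 − 4 − 1 = 70.
One-sided p ≈ 0.0068, which is < 0.1, so reject H₀.
There is evidence that the true slope on advertising spend is below 6.088 $1000s per unit, holding the other predictors fixed.

t = -2.5331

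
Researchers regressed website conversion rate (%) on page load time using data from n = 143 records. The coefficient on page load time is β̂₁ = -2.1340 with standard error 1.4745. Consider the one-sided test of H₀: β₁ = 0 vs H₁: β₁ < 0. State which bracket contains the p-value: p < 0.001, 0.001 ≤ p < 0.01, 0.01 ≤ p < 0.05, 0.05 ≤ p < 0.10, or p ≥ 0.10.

0.05 ≤ p < 0.10

t = -2.1340 / 1.4745 = -1.447.
df = n − 2 = 143 − 2 = 141.
One-sided p = P(T_{141} < t) ≈ 0.0750.
So 0.05 ≤ p < 0.10.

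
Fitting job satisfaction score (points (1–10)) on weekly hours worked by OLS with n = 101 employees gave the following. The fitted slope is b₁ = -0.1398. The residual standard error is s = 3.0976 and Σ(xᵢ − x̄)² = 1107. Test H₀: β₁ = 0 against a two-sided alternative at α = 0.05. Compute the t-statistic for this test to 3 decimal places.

t = -1.502

SE(b₁) = s/√Sₓₓ = 3.0976/√1107 = 0.0931004.
t = -0.1398 / 0.0931004 = -1.502.
df = n − 2 = 99.
Two-sided p ≈ 0.1364, which is ≥ 0.05, so fail to reject H₀.
The data do not give significant evidence of an association between weekly hours worked and job satisfaction score.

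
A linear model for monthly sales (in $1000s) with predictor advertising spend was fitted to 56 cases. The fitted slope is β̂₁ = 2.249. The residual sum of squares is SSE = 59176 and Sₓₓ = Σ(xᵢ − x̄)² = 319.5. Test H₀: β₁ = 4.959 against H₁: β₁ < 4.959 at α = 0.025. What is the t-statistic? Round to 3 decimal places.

MSE = SSE/(n − 2) = 59176/54 = 1095.85.
SE(β̂₁) = √(MSE/Sₓₓ) = √(1095.85/319.5) = 1.852.
t = (2.249 − 4.959) / 1.852 = -1.463.
df = n − 2 = 54.
One-sided p ≈ 0.0746, which is ≥ 0.025, so fail to reject H₀.
The data do not give significant evidence that the true slope on advertising spend is below 4.959 $1000s per unit.

t = -1.463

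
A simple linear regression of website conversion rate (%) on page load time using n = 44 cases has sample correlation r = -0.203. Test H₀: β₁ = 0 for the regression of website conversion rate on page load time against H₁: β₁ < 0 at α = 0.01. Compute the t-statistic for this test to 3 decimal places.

t = -1.344

t = r·√(n − 2)/√(1 − r²) = -0.203·√42/√0.958791 = -1.344.
df = n − 2 = 42.
One-sided p ≈ 0.0932, which is ≥ 0.01, so fail to reject H₀.
The data do not give significant evidence of a linear association between page load time and website conversion rate.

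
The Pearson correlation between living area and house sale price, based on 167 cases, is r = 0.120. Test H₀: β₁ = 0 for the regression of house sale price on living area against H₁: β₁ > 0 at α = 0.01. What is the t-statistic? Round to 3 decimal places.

t = r·√(n − 2)/√(1 − r²) = 0.120·√165/√0.9856 = 1.553.
df = n − 2 = 165.
One-sided p ≈ 0.0612, which is ≥ 0.01, so fail to reject H₀.
The data do not give significant evidence of a linear association between living area and house sale price.

t = 1.553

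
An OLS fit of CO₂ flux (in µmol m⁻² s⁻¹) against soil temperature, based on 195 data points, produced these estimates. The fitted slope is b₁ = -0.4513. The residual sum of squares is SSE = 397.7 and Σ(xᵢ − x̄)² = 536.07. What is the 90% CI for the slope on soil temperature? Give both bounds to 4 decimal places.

MSE = SSE/(n − 2) = 397.7/193 = 2.06062.
SE(b₁) = √(MSE/Sₓₓ) = √(2.06062/536.07) = 0.0619995.
df = n − 2 = 193.
t* = t_{0.05, 193} = 1.652787.
Margin = t* × SE = 1.652787 × 0.0619995 = 0.102472.
CI: -0.4513 ± 0.102472 → (-0.5538, -0.3488).
With 90% confidence, each one-unit increase in soil temperature is associated with a change of between -0.5538 and -0.3488 µmol m⁻² s⁻¹ in CO₂ flux.

(-0.5538, -0.3488)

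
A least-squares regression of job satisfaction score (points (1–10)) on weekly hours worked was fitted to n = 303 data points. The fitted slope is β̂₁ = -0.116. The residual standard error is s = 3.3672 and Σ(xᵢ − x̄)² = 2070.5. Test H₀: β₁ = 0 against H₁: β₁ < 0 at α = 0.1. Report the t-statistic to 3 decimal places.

t = -1.568

SE(β̂₁) = s/√Sₓₓ = 3.3672/√2070.5 = 0.0739999.
t = -0.116 / 0.0739999 = -1.568.
df = n − 2 = 301.
One-sided p ≈ 0.0590, which is < 0.1, so reject H₀.
There is evidence that the true slope on weekly hours worked is negative.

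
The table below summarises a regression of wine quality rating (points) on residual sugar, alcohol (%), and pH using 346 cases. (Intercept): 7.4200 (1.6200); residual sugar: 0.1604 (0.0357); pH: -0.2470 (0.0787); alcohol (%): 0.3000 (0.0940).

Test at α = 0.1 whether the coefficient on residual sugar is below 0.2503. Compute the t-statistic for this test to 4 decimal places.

t = -2.5182

Read off: b = 0.1604, SE = 0.0357 for residual sugar.
H₀: β₁ = 0.2503 vs H₁: β₁ < 0.2503.
t = (0.1604 − 0.2503) / 0.0357 = -2.5182.
df = n − k − 1 = 346 − 3 − 1 = 342.
One-sided p ≈ 0.0061, which is < 0.1, so reject H₀.
There is evidence that the true slope on residual sugar is below 0.2503 points per unit, holding the other predictors fixed.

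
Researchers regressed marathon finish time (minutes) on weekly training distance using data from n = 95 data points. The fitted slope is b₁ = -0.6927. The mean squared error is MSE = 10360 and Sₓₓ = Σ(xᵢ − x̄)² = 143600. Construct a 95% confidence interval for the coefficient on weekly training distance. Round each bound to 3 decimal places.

(-1.226, -0.159)

SE(b₁) = √(MSE/Sₓₓ) = √(10360/143600) = 0.268598.
df = n − 2 = 93.
t* = t_{0.025, 93} = 1.985802.
Margin = t* × SE = 1.985802 × 0.268598 = 0.53338.
CI: -0.6927 ± 0.53338 → (-1.226, -0.159).
With 95% confidence, each one-unit increase in weekly training distance is associated with a change of between -1.226 and -0.159 minutes in marathon finish time.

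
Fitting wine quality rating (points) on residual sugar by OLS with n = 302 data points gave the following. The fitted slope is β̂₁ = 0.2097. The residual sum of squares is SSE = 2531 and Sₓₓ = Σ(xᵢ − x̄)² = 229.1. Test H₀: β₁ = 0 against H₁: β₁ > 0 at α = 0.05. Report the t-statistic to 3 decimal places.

t = 1.093

MSE = SSE/(n − 2) = 2531/300 = 8.43667.
SE(β̂₁) = √(MSE/Sₓₓ) = √(8.43667/229.1) = 0.191899.
t = 0.2097 / 0.191899 = 1.093.
df = n − 2 = 300.
One-sided p ≈ 0.1377, which is ≥ 0.05, so fail to reject H₀.
The data do not give significant evidence that the true slope on residual sugar is positive.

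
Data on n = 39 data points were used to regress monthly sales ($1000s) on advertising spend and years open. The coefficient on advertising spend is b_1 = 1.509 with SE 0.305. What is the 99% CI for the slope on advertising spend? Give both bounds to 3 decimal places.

df = n − k − 1 = 39 − 2 − 1 = 36.
t* = t_{0.005, 36} = 2.719485.
Margin = t* × SE = 2.719485 × 0.305 = 0.82944.
CI: 1.509 ± 0.82944 → (0.680, 2.338).
With 99% confidence, each one-unit increase in advertising spend is associated with a change of between 0.680 and 2.338 $1000s in monthly sales, holding the other predictors fixed.

(0.680, 2.338)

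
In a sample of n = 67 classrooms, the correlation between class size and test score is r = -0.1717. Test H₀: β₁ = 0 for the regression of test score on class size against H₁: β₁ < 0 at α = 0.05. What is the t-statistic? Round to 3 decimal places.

t = r·√(n − 2)/√(1 − r²) = -0.1717·√65/√0.970519 = -1.405.
df = n − 2 = 65.
One-sided p ≈ 0.0824, which is ≥ 0.05, so fail to reject H₀.
The data do not give significant evidence of a linear association between class size and test score.

t = -1.405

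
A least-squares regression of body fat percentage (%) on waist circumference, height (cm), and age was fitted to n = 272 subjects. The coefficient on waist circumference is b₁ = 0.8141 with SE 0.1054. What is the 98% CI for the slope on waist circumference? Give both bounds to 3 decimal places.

(0.567, 1.061)

df = n − k − 1 = 272 − 3 − 1 = 268.
t* = t_{0.01, 268} = 2.340342.
Margin = t* × SE = 2.340342 × 0.1054 = 0.24667.
CI: 0.8141 ± 0.24667 → (0.567, 1.061).
With 98% confidence, each one-unit increase in waist circumference is associated with a change of between 0.567 and 1.061 % in body fat percentage, holding the other predictors fixed.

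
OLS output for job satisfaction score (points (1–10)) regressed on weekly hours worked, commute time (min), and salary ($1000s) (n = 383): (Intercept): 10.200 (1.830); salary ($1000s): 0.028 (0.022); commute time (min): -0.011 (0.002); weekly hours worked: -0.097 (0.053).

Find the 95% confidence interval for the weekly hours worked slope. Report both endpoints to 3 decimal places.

(-0.201, 0.007)

Read off: b = -0.097, SE = 0.053 for weekly hours worked.
df = n − k − 1 = 383 − 3 − 1 = 379.
t* = t_{0.025, 379} = 1.966243.
Margin = t* × SE = 1.966243 × 0.053 = 0.10421.
CI: -0.097 ± 0.10421 → (-0.201, 0.007).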